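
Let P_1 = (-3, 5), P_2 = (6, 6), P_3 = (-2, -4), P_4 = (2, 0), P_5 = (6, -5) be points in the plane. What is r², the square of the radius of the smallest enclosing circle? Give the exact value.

7421/162

The minimum enclosing circle is determined by three boundary points: P_1, P_2, P_5.
Their circumcentre is (37/18, 0.5) with r² = 7421/162.
The farthest remaining point P_3 is at distance² 5945/162 ≤ 7421/162.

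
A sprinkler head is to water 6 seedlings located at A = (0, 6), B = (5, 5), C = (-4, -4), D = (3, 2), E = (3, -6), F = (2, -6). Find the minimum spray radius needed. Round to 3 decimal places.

The minimum enclosing circle of a finite set is fixed by two of the points (as a diameter) or three (as a circumcircle).
The minimum enclosing circle is determined by three boundary points: B, C, E.
Their circumcentre is (17/18, 1/18) with r² = 6625/162.
The farthest remaining point F is at distance² 6121/162 ≤ 6625/162.
r = √(6625/162) ≈ 6.395.

6.395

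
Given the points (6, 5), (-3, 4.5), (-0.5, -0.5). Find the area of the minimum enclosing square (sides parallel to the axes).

81

The bounding box has width 9 and height 5.5.
An axis-aligned square enclosing the set must have side ≥ max(width, height).
So the minimum side is max(9, 5.5) = 9.
Area = 9² = 81.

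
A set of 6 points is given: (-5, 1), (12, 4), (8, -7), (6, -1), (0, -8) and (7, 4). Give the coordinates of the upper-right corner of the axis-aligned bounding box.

(12, 4)

x-range [-5, 12], y-range [-8, 4].
The upper-right corner is (12, 4).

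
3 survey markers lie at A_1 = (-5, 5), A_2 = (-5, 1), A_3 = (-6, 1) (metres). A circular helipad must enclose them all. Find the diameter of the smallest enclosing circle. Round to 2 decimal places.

4.12

Side lengths²: A_1A_2² = 16, A_1A_3² = 17, A_2A_3² = 1.
Since A_1A_3² = 17 ≥ 16 + 1 = 17, the angle opposite A_1A_3 is not acute, so the smallest enclosing circle has A_1A_3 as diameter.
Centre = midpoint of A_1A_3 = (-5.5, 3), r² = 17/4 = 4.25.
Diameter = 2r = 2√(4.25) ≈ 4.12.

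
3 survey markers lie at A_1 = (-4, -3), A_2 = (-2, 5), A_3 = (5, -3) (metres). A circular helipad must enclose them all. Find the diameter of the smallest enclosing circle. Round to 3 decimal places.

Side lengths²: A_1A_2² = 68, A_1A_3² = 81, A_2A_3² = 113.
Since A_2A_3² = 113 < 81 + 68 = 149, the triangle is acute, so the smallest enclosing circle is the circumcircle.
Circumcentre = (0.5, 0.125), r² = 30.015625.
Diameter = 2r = 2√(30.015625) ≈ 10.957.

10.957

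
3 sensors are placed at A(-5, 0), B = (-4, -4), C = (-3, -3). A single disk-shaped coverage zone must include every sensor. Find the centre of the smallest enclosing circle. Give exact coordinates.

Side lengths²: AB² = 17, AC² = 13, BC² = 2.
Since AB² = 17 ≥ 13 + 2 = 15, the angle opposite AB is not acute, so the smallest enclosing circle has AB as diameter.
Centre = midpoint of AB = (-4.5, -2), r² = 17/4 = 4.25.
Centre = (-4.5, -2).

(-4.5, -2)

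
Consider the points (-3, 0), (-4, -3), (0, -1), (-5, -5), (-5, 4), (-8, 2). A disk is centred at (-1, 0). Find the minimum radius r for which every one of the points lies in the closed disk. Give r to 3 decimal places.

The required radius is the distance from (-1, 0) to the farthest point.
Squared distances: 4, 18, 2, 41, 32, 53.
Maximum is 53, attained at (-8, 2).
r = √53 ≈ 7.280.

7.280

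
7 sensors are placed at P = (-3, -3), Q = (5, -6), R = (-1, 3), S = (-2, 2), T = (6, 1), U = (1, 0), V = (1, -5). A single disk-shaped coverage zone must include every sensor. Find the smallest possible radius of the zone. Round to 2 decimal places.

The minimum enclosing circle of a finite set is fixed by two of the points (as a diameter) or three (as a circumcircle).
The farthest pair is Q–R with squared distance 117. The circle on this segment as diameter has centre (2, -1.5) and r² = 117/4 = 29.25.
Check P: distance² to centre = 27.25 ≤ 29.25, so it lies inside.
All remaining points lie in this disk, and no smaller disk contains both endpoints, so this is the minimum enclosing circle.
r = √(29.25) ≈ 5.41.

5.41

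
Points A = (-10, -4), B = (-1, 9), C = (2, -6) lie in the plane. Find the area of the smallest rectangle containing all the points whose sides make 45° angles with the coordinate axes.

In coordinates u = x + y, v = x − y the rectangle is axis-aligned; the map (x,y)→(u,v) scales areas by 2.
u-values: -14, 8, -4; range = 8 − (-14) = 22.
v-values: -6, -10, 8; range = 8 − (-10) = 18.
Area = (22 × 18) / 2 = 198.

198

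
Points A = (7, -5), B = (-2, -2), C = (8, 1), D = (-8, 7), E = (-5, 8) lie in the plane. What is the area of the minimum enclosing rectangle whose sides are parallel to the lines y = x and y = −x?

In coordinates u = x + y, v = x − y the rectangle is axis-aligned; the map (x,y)→(u,v) scales areas by 2.
u-values: 2, -4, 9, -1, 3; range = 9 − (-4) = 13.
v-values: 12, 0, 7, -15, -13; range = 12 − (-15) = 27.
Area = (13 × 27) / 2 = 175.5.

175.5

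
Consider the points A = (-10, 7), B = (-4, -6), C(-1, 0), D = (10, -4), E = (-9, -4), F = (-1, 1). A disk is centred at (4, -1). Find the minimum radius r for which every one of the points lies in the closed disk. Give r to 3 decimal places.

The required radius is the distance from (4, -1) to the farthest point.
Squared distances: 260, 89, 26, 45, 178, 29.
Maximum is 260, attained at A.
r = √260 ≈ 16.125.

16.125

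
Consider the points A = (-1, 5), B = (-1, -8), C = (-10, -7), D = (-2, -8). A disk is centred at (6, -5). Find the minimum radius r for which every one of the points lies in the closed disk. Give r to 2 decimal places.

The required radius is the distance from (6, -5) to the farthest point.
Squared distances: 149, 58, 260, 73.
Maximum is 260, attained at C.
r = √260 ≈ 16.12.

16.12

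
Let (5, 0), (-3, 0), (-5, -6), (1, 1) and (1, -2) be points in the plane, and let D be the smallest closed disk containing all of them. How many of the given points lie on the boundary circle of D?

A smallest enclosing disk is always determined by at most three of the input points on its boundary.
The farthest pair is (5, 0)–(-5, -6) with squared distance 136. The circle on this segment as diameter has centre (0, -3) and r² = 136/4 = 34.
Check (-3, 0): distance² to centre = 18 ≤ 34, so it lies inside.
All remaining points lie in this disk, and no smaller disk contains both endpoints, so this is the minimum enclosing circle.
The points at distance exactly r from the centre are (5, 0), (-5, -6) — 2 points.

2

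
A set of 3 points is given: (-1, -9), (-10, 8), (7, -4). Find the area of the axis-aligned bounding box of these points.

x ranges over [-10, 7], width 17.
y ranges over [-9, 8], height 17.
Area = 17 × 17 = 289.

289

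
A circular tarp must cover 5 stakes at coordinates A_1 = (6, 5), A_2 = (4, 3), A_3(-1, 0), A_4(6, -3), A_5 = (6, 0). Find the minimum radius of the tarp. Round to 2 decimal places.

By Welzl's lemma the MEC is supported by two points (diametrically opposite) or three points (on a circumcircle).
The minimum enclosing circle is determined by three boundary points: A_1, A_3, A_4.
Their circumcentre is (25/7, 1) with r² = 1073/49.
The farthest remaining point A_5 is at distance² 338/49 ≤ 1073/49.
r = √(1073/49) ≈ 4.68.

4.68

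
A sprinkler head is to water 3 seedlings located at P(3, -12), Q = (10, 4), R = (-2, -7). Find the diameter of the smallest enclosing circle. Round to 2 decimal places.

Side lengths²: PQ² = 305, PR² = 50, QR² = 265.
Since PQ² = 305 < 265 + 50 = 315, the triangle is acute, so the smallest enclosing circle is the circumcircle.
Circumcentre = (283/46, -177/46), r² = 80825/1058.
Diameter = 2r = 2√(80825/1058) ≈ 17.48.

17.48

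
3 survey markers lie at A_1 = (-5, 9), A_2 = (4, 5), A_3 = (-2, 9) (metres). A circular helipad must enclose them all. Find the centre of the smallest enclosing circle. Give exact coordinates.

(-0.5, 7)

Side lengths²: A_1A_2² = 97, A_1A_3² = 9, A_2A_3² = 52.
Since A_1A_2² = 97 ≥ 52 + 9 = 61, the angle opposite A_1A_2 is not acute, so the smallest enclosing circle has A_1A_2 as diameter.
Centre = midpoint of A_1A_2 = (-0.5, 7), r² = 97/4 = 24.25.
Centre = (-0.5, 7).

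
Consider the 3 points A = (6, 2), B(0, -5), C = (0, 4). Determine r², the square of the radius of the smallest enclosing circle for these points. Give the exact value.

425/18

Side lengths²: AB² = 85, AC² = 40, BC² = 81.
Since AB² = 85 < 81 + 40 = 121, the triangle is acute, so the smallest enclosing circle is the circumcircle.
Circumcentre = (11/6, -0.5), r² = 425/18.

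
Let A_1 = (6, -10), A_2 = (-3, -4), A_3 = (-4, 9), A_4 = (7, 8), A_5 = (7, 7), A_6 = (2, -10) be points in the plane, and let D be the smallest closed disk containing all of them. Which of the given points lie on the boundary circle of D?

The farthest pair is A_1–A_3 with squared distance 461. The circle on this segment as diameter has centre (1, -0.5) and r² = 461/4 = 115.25.
Check A_2: distance² to centre = 28.25 ≤ 115.25, so it lies inside.
All remaining points lie in this disk, and no smaller disk contains both endpoints, so this is the minimum enclosing circle.
The points at distance exactly r from the centre are A_1, A_3 — 2 points.

A_1, A_3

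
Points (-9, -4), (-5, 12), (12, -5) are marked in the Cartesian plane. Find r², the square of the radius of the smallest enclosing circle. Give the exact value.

Call the three points A, B, C in the order given.
Side lengths²: AB² = 272, AC² = 442, BC² = 578.
Since BC² = 578 < 442 + 272 = 714, the triangle is acute, so the smallest enclosing circle is the circumcircle.
Circumcentre = (1.8, 1.8), r² = 150.28.

150.28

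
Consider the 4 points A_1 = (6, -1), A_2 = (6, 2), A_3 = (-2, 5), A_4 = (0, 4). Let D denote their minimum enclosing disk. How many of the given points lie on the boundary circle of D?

2

The farthest pair is A_1–A_3 with squared distance 100. The circle on this segment as diameter has centre (2, 2) and r² = 100/4 = 25.
Check A_2: distance² to centre = 16 ≤ 25, so it lies inside.
All remaining points lie in this disk, and no smaller disk contains both endpoints, so this is the minimum enclosing circle.
The points at distance exactly r from the centre are A_1, A_3 — 2 points.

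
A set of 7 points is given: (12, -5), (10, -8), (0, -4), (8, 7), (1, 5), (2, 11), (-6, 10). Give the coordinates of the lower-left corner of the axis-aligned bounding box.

x-range [-6, 12], y-range [-8, 11].
The lower-left corner is (-6, -8).

(-6, -8)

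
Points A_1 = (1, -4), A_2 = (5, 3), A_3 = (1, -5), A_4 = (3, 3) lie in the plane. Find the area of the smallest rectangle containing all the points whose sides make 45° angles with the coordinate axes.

36

In coordinates u = x + y, v = x − y the rectangle is axis-aligned; the map (x,y)→(u,v) scales areas by 2.
u-values: -3, 8, -4, 6; range = 8 − (-4) = 12.
v-values: 5, 2, 6, 0; range = 6 − 0 = 6.
Area = (12 × 6) / 2 = 36.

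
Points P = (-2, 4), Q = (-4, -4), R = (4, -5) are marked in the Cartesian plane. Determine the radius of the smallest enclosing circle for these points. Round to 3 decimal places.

5.448

Side lengths²: PQ² = 68, PR² = 117, QR² = 65.
Since PR² = 117 < 68 + 65 = 133, the triangle is acute, so the smallest enclosing circle is the circumcircle.
Circumcentre = (5/11, -19/22), r² = 14365/484.
r = √(14365/484) ≈ 5.448.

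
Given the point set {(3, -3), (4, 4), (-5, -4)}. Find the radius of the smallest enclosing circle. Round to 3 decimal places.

6.021

Call the three points A, B, C in the order given.
Side lengths²: AB² = 50, AC² = 65, BC² = 145.
Since BC² = 145 ≥ 65 + 50 = 115, the angle opposite BC is not acute, so the smallest enclosing circle has BC as diameter.
Centre = midpoint of BC = (-0.5, 0), r² = 145/4 = 36.25.
r = √(36.25) ≈ 6.021.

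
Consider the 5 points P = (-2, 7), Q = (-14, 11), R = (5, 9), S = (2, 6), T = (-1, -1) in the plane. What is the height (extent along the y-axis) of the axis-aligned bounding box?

12

max y = 11, min y = -1, so height = 12.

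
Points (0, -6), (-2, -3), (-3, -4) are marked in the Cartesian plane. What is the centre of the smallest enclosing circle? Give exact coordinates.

Call the three points A, B, C in the order given.
Side lengths²: AB² = 13, AC² = 13, BC² = 2.
Since AC² = 13 < 13 + 2 = 15, the triangle is acute, so the smallest enclosing circle is the circumcircle.
Circumcentre = (-1.3, -4.7), r² = 3.38.
Centre = (-1.3, -4.7).

(-1.3, -4.7)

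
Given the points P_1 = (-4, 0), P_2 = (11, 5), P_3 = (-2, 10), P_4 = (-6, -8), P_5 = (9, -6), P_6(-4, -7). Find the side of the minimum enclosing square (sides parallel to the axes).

The bounding box has width 17 and height 18.
An axis-aligned square enclosing the set must have side ≥ max(width, height).
So the minimum side is max(17, 18) = 18.

18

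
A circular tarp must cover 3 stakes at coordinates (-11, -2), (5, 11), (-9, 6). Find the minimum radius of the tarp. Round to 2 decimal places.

10.31

Call the three points A, B, C in the order given.
Side lengths²: AB² = 425, AC² = 68, BC² = 221.
Since AB² = 425 ≥ 221 + 68 = 289, the angle opposite AB is not acute, so the smallest enclosing circle has AB as diameter.
Centre = midpoint of AB = (-3, 4.5), r² = 425/4 = 106.25.
r = √(106.25) ≈ 10.31.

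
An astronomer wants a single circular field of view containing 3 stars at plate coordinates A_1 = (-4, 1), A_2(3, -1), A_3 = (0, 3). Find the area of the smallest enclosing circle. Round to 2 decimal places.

Side lengths²: A_1A_2² = 53, A_1A_3² = 20, A_2A_3² = 25.
Since A_1A_2² = 53 ≥ 25 + 20 = 45, the angle opposite A_1A_2 is not acute, so the smallest enclosing circle has A_1A_2 as diameter.
Centre = midpoint of A_1A_2 = (-0.5, 0), r² = 53/4 = 13.25.
Area = π·r² = π·13.25 ≈ 41.63.

41.63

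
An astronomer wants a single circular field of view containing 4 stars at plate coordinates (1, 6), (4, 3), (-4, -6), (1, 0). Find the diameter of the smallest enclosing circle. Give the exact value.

By Welzl's lemma the MEC is supported by two points (diametrically opposite) or three points (on a circumcircle).
The farthest pair is (1, 6)–(-4, -6) with squared distance 169. The circle on this segment as diameter has centre (-1.5, 0) and r² = 169/4 = 42.25.
Check (4, 3): distance² to centre = 39.25 ≤ 42.25, so it lies inside.
All remaining points lie in this disk, and no smaller disk contains both endpoints, so this is the minimum enclosing circle.
Diameter = 2r = 2√(42.25) = 13.

13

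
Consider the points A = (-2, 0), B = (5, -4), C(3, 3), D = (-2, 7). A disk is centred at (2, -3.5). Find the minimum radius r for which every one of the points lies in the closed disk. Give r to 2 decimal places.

11.24

The required radius is the distance from (2, -3.5) to the farthest point.
Squared distances: 28.25, 9.25, 43.25, 126.25.
Maximum is 126.25, attained at D.
r = √(126.25) ≈ 11.24.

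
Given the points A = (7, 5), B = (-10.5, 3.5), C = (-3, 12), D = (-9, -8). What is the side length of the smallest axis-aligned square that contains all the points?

The bounding box has width 17.5 and height 20.
An axis-aligned square enclosing the set must have side ≥ max(width, height).
So the minimum side is max(17.5, 20) = 20.

20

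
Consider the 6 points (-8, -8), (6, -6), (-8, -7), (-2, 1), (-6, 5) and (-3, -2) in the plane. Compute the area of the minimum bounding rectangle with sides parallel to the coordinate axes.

x ranges over [-8, 6], width 14.
y ranges over [-8, 5], height 13.
Area = 14 × 13 = 182.

182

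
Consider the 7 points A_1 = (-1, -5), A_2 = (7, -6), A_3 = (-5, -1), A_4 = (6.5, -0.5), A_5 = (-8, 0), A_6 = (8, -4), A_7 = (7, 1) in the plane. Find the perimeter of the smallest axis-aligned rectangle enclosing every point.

46

Width = max x − min x = 8 − (-8) = 16.
Height = max y − min y = 1 − (-6) = 7.
Perimeter = 2(16 + 7) = 46.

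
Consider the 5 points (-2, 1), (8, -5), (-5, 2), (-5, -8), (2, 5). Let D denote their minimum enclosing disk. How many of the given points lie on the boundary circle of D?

3

A smallest enclosing disk is always determined by at most three of the input points on its boundary.
The minimum enclosing circle is determined by three boundary points: (8, -5), (-5, -8), (2, 5).
Their circumcentre is (45/74, -195/74) with r² = 164917/2738.
The farthest remaining point (-5, 2) is at distance² 144937/2738 ≤ 164917/2738.
The points at distance exactly r from the centre are (8, -5), (-5, -8), (2, 5) — 3 points.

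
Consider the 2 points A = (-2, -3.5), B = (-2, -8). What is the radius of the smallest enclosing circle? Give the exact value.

2.25

The smallest circle enclosing two points has them as diameter endpoints.
Centre = midpoint = (-2, -5.75); r² = |AB|²/4 = 20.25/4 = 5.0625.
r = √(5.0625) = 2.25.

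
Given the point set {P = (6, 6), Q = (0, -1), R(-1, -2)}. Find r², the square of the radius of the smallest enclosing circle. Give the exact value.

28.25

Side lengths²: PQ² = 85, PR² = 113, QR² = 2.
Since PR² = 113 ≥ 85 + 2 = 87, the angle opposite PR is not acute, so the smallest enclosing circle has PR as diameter.
Centre = midpoint of PR = (2.5, 2), r² = 113/4 = 28.25.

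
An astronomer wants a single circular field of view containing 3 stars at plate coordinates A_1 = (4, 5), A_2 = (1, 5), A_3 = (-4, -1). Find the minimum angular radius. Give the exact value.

5

Side lengths²: A_1A_2² = 9, A_1A_3² = 100, A_2A_3² = 61.
Since A_1A_3² = 100 ≥ 61 + 9 = 70, the angle opposite A_1A_3 is not acute, so the smallest enclosing circle has A_1A_3 as diameter.
Centre = midpoint of A_1A_3 = (0, 2), r² = 100/4 = 25.
r = √25 = 5.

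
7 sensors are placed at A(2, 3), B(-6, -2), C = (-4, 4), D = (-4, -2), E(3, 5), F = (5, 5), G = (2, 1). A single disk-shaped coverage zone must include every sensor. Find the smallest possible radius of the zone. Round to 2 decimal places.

The minimum enclosing circle of a finite set is fixed by two of the points (as a diameter) or three (as a circumcircle).
The farthest pair is B–F with squared distance 170. The circle on this segment as diameter has centre (-0.5, 1.5) and r² = 170/4 = 42.5.
Check A: distance² to centre = 8.5 ≤ 42.5, so it lies inside.
All remaining points lie in this disk, and no smaller disk contains both endpoints, so this is the minimum enclosing circle.
r = √(42.5) ≈ 6.52.

6.52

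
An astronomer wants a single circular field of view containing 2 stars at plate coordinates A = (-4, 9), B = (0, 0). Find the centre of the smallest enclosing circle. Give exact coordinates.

(-2, 4.5)

The smallest circle enclosing two points has them as diameter endpoints.
Centre = midpoint = (-2, 4.5); r² = |AB|²/4 = 97/4 = 24.25.
Centre = (-2, 4.5).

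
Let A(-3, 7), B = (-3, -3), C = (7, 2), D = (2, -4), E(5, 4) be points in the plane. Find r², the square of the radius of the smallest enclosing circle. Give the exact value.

39.0625

The minimum enclosing circle is determined by three boundary points: A, B, C.
Their circumcentre is (0.75, 2) with r² = 39.0625.
The farthest remaining point D is at distance² 37.5625 ≤ 39.0625.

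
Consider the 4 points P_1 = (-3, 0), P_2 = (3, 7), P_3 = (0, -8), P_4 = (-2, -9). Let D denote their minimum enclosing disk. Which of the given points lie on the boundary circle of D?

P_2, P_4

By Welzl's lemma the MEC is supported by two points (diametrically opposite) or three points (on a circumcircle).
The farthest pair is P_2–P_4 with squared distance 281. The circle on this segment as diameter has centre (0.5, -1) and r² = 281/4 = 70.25.
Check P_1: distance² to centre = 13.25 ≤ 70.25, so it lies inside.
All remaining points lie in this disk, and no smaller disk contains both endpoints, so this is the minimum enclosing circle.
The points at distance exactly r from the centre are P_2, P_4 — 2 points.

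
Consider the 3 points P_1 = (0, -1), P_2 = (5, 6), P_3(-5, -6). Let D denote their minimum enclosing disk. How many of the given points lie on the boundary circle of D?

2

Side lengths²: P_1P_2² = 74, P_1P_3² = 50, P_2P_3² = 244.
Since P_2P_3² = 244 ≥ 74 + 50 = 124, the angle opposite P_2P_3 is not acute, so the smallest enclosing circle has P_2P_3 as diameter.
Centre = midpoint of P_2P_3 = (0, 0), r² = 244/4 = 61.
The points at distance exactly r from the centre are P_2, P_3 — 2 points.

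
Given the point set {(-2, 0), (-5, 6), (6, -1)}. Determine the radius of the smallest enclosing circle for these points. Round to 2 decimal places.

6.52

Call the three points A, B, C in the order given.
Side lengths²: AB² = 45, AC² = 65, BC² = 170.
Since BC² = 170 ≥ 65 + 45 = 110, the angle opposite BC is not acute, so the smallest enclosing circle has BC as diameter.
Centre = midpoint of BC = (0.5, 2.5), r² = 170/4 = 42.5.
r = √(42.5) ≈ 6.52.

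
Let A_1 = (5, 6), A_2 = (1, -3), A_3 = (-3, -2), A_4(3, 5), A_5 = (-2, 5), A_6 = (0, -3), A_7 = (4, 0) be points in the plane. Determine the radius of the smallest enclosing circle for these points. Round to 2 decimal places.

5.66

The farthest pair is A_1–A_3 with squared distance 128. The circle on this segment as diameter has centre (1, 2) and r² = 128/4 = 32.
Check A_2: distance² to centre = 25 ≤ 32, so it lies inside.
All remaining points lie in this disk, and no smaller disk contains both endpoints, so this is the minimum enclosing circle.
r = √32 ≈ 5.66.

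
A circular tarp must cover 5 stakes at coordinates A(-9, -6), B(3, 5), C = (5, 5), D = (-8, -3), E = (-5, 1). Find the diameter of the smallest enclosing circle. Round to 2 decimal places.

17.80

The farthest pair is A–C with squared distance 317. The circle on this segment as diameter has centre (-2, -0.5) and r² = 317/4 = 79.25.
Check B: distance² to centre = 55.25 ≤ 79.25, so it lies inside.
All remaining points lie in this disk, and no smaller disk contains both endpoints, so this is the minimum enclosing circle.
Diameter = 2r = 2√(79.25) ≈ 17.80.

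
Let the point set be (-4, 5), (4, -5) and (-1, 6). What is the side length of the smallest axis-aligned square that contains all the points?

11

The bounding box has width 8 and height 11.
An axis-aligned square enclosing the set must have side ≥ max(width, height).
So the minimum side is max(8, 11) = 11.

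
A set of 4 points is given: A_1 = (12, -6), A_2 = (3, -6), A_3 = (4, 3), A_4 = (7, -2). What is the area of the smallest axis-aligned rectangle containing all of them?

81

x ranges over [3, 12], width 9.
y ranges over [-6, 3], height 9.
Area = 9 × 9 = 81.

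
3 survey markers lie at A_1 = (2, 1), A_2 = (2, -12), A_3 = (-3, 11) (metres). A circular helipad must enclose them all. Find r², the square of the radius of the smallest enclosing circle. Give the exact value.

138.5

Side lengths²: A_1A_2² = 169, A_1A_3² = 125, A_2A_3² = 554.
Since A_2A_3² = 554 ≥ 169 + 125 = 294, the angle opposite A_2A_3 is not acute, so the smallest enclosing circle has A_2A_3 as diameter.
Centre = midpoint of A_2A_3 = (-0.5, -0.5), r² = 554/4 = 138.5.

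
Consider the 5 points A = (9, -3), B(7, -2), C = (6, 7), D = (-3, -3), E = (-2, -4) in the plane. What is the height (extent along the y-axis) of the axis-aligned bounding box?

max y = 7, min y = -4, so height = 11.

11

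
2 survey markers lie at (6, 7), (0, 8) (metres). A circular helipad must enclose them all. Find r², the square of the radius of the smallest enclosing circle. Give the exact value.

9.25

The smallest circle enclosing two points has them as diameter endpoints.
Centre = midpoint = (3, 7.5); r² = |(6, 7)−(0, 8)|²/4 = 37/4 = 9.25.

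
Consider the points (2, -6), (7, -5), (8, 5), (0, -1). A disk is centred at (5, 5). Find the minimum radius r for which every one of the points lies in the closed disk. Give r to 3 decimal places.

11.402

The required radius is the distance from (5, 5) to the farthest point.
Squared distances: 130, 104, 9, 61.
Maximum is 130, attained at (2, -6).
r = √130 ≈ 11.402.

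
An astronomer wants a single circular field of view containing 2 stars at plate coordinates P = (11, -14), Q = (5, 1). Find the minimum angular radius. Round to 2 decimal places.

8.08

The smallest circle enclosing two points has them as diameter endpoints.
Centre = midpoint = (8, -6.5); r² = |PQ|²/4 = 261/4 = 65.25.
r = √(65.25) ≈ 8.08.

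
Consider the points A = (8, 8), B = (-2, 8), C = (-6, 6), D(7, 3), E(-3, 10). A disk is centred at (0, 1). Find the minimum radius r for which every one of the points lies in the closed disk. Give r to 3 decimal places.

10.630

The required radius is the distance from (0, 1) to the farthest point.
Squared distances: 113, 53, 61, 53, 90.
Maximum is 113, attained at A.
r = √113 ≈ 10.630.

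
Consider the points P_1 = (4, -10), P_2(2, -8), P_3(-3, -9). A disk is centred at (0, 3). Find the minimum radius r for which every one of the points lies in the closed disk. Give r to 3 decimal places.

The required radius is the distance from (0, 3) to the farthest point.
Squared distances: 185, 125, 153.
Maximum is 185, attained at P_1.
r = √185 ≈ 13.601.

13.601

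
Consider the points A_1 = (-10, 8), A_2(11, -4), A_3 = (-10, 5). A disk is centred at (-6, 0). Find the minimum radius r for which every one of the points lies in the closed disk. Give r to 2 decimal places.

17.46

The required radius is the distance from (-6, 0) to the farthest point.
Squared distances: 80, 305, 41.
Maximum is 305, attained at A_2.
r = √305 ≈ 17.46.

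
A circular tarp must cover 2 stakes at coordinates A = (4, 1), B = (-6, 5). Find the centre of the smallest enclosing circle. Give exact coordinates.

(-1, 3)

The smallest circle enclosing two points has them as diameter endpoints.
Centre = midpoint = (-1, 3); r² = |AB|²/4 = 116/4 = 29.
Centre = (-1, 3).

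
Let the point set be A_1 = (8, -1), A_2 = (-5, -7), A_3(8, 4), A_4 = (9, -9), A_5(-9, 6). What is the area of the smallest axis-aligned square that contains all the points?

The bounding box has width 18 and height 15.
An axis-aligned square enclosing the set must have side ≥ max(width, height).
So the minimum side is max(18, 15) = 18.
Area = 18² = 324.

324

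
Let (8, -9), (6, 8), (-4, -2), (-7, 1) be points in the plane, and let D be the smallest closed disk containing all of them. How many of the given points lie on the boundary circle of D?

3

By Welzl's lemma the MEC is supported by two points (diametrically opposite) or three points (on a circumcircle).
The minimum enclosing circle is determined by three boundary points: (8, -9), (6, 8), (-7, 1).
Their circumcentre is (233/94, -97/94) with r² = 415181/4418.
The farthest remaining point (-4, -2) is at distance² 189581/4418 ≤ 415181/4418.
The points at distance exactly r from the centre are (8, -9), (6, 8), (-7, 1) — 3 points.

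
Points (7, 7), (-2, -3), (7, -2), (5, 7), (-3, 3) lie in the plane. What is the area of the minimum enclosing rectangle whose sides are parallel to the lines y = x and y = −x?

In coordinates u = x + y, v = x − y the rectangle is axis-aligned; the map (x,y)→(u,v) scales areas by 2.
u-values: 14, -5, 5, 12, 0; range = 14 − (-5) = 19.
v-values: 0, 1, 9, -2, -6; range = 9 − (-6) = 15.
Area = (19 × 15) / 2 = 142.5.

142.5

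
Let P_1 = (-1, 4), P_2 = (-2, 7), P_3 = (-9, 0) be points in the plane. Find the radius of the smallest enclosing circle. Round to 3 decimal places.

4.950

Side lengths²: P_1P_2² = 10, P_1P_3² = 80, P_2P_3² = 98.
Since P_2P_3² = 98 ≥ 80 + 10 = 90, the angle opposite P_2P_3 is not acute, so the smallest enclosing circle has P_2P_3 as diameter.
Centre = midpoint of P_2P_3 = (-5.5, 3.5), r² = 98/4 = 24.5.
r = √(24.5) ≈ 4.950.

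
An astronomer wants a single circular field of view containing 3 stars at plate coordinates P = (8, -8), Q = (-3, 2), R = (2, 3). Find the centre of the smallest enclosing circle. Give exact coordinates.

Side lengths²: PQ² = 221, PR² = 157, QR² = 26.
Since PQ² = 221 ≥ 157 + 26 = 183, the angle opposite PQ is not acute, so the smallest enclosing circle has PQ as diameter.
Centre = midpoint of PQ = (2.5, -3), r² = 221/4 = 55.25.
Centre = (2.5, -3).

(2.5, -3)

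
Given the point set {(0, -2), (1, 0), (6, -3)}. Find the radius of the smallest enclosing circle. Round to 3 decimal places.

3.050

Call the three points A, B, C in the order given.
Side lengths²: AB² = 5, AC² = 37, BC² = 34.
Since AC² = 37 < 34 + 5 = 39, the triangle is acute, so the smallest enclosing circle is the circumcircle.
Circumcentre = (79/26, -59/26), r² = 3145/338.
r = √(3145/338) ≈ 3.050.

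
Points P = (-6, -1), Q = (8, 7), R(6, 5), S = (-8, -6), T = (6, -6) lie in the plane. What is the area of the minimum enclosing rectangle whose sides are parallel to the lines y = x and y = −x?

246.5

In coordinates u = x + y, v = x − y the rectangle is axis-aligned; the map (x,y)→(u,v) scales areas by 2.
u-values: -7, 15, 11, -14, 0; range = 15 − (-14) = 29.
v-values: -5, 1, 1, -2, 12; range = 12 − (-5) = 17.
Area = (29 × 17) / 2 = 246.5.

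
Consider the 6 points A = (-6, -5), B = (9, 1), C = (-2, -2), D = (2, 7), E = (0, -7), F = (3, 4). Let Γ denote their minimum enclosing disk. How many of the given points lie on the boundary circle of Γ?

The minimum enclosing circle of a finite set is fixed by two of the points (as a diameter) or three (as a circumcircle).
The minimum enclosing circle is determined by three boundary points: A, B, D.
Their circumcentre is (25/22, -12/11) with r² = 32045/484.
The farthest remaining point E is at distance² 17525/484 ≤ 32045/484.
The points at distance exactly r from the centre are A, B, D — 3 points.

3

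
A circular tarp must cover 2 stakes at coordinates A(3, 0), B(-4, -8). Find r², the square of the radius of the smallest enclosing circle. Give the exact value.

28.25

The smallest circle enclosing two points has them as diameter endpoints.
Centre = midpoint = (-0.5, -4); r² = |AB|²/4 = 113/4 = 28.25.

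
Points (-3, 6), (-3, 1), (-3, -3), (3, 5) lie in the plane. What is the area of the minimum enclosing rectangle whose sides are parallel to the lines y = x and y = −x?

63

In coordinates u = x + y, v = x − y the rectangle is axis-aligned; the map (x,y)→(u,v) scales areas by 2.
u-values: 3, -2, -6, 8; range = 8 − (-6) = 14.
v-values: -9, -4, 0, -2; range = 0 − (-9) = 9.
Area = (14 × 9) / 2 = 63.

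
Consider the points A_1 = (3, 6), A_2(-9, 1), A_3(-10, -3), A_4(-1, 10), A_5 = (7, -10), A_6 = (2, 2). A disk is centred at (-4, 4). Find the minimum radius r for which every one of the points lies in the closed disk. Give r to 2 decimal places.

17.80

The required radius is the distance from (-4, 4) to the farthest point.
Squared distances: 53, 34, 85, 45, 317, 40.
Maximum is 317, attained at A_5.
r = √317 ≈ 17.80.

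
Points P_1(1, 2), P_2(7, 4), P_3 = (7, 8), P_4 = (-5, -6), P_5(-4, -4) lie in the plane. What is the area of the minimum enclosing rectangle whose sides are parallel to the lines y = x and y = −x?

In coordinates u = x + y, v = x − y the rectangle is axis-aligned; the map (x,y)→(u,v) scales areas by 2.
u-values: 3, 11, 15, -11, -8; range = 15 − (-11) = 26.
v-values: -1, 3, -1, 1, 0; range = 3 − (-1) = 4.
Area = (26 × 4) / 2 = 52.

52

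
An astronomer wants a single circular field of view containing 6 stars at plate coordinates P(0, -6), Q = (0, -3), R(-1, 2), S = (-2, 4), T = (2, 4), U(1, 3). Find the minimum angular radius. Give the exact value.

The minimum enclosing circle of a finite set is fixed by two of the points (as a diameter) or three (as a circumcircle).
The minimum enclosing circle is determined by three boundary points: P, S, T.
Their circumcentre is (0, -0.8) with r² = 27.04.
The farthest remaining point U is at distance² 15.44 ≤ 27.04.
r = √(27.04) = 5.2.

5.2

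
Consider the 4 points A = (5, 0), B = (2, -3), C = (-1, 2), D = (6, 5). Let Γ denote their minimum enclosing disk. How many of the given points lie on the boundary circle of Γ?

The minimum enclosing circle is determined by three boundary points: B, C, D.
Their circumcentre is (38/11, 14/11) with r² = 2465/121.
The farthest remaining point A is at distance² 485/121 ≤ 2465/121.
The points at distance exactly r from the centre are B, C, D — 3 points.

3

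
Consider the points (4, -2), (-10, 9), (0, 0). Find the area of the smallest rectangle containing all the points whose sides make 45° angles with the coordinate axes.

In coordinates u = x + y, v = x − y the rectangle is axis-aligned; the map (x,y)→(u,v) scales areas by 2.
u-values: 2, -1, 0; range = 2 − (-1) = 3.
v-values: 6, -19, 0; range = 6 − (-19) = 25.
Area = (3 × 25) / 2 = 37.5.

37.5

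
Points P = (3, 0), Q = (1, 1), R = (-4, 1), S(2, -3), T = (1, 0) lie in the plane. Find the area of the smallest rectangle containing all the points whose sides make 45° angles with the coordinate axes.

In coordinates u = x + y, v = x − y the rectangle is axis-aligned; the map (x,y)→(u,v) scales areas by 2.
u-values: 3, 2, -3, -1, 1; range = 3 − (-3) = 6.
v-values: 3, 0, -5, 5, 1; range = 5 − (-5) = 10.
Area = (6 × 10) / 2 = 30.

30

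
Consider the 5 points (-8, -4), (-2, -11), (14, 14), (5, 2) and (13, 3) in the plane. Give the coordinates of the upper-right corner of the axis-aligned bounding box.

x-range [-8, 14], y-range [-11, 14].
The upper-right corner is (14, 14).

(14, 14)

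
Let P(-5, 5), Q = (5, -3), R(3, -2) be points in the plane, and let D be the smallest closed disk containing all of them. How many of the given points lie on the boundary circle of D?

2

Side lengths²: PQ² = 164, PR² = 113, QR² = 5.
Since PQ² = 164 ≥ 113 + 5 = 118, the angle opposite PQ is not acute, so the smallest enclosing circle has PQ as diameter.
Centre = midpoint of PQ = (0, 1), r² = 164/4 = 41.
The points at distance exactly r from the centre are P, Q — 2 points.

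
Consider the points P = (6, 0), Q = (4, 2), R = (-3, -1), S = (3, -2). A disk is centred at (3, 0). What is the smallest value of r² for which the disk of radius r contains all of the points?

The required radius is the distance from (3, 0) to the farthest point.
Squared distances: 9, 5, 37, 4.
Maximum is 37, attained at R.

37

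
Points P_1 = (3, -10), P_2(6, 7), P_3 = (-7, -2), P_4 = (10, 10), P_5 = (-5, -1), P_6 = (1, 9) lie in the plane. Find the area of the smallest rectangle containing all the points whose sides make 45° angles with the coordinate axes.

304.5

In coordinates u = x + y, v = x − y the rectangle is axis-aligned; the map (x,y)→(u,v) scales areas by 2.
u-values: -7, 13, -9, 20, -6, 10; range = 20 − (-9) = 29.
v-values: 13, -1, -5, 0, -4, -8; range = 13 − (-8) = 21.
Area = (29 × 21) / 2 = 304.5.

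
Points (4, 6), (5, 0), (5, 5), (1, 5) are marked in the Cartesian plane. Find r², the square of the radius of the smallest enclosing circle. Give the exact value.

7585/722

The minimum enclosing circle of a finite set is fixed by two of the points (as a diameter) or three (as a circumcircle).
The minimum enclosing circle is determined by three boundary points: (4, 6), (5, 0), (1, 5).
Their circumcentre is (129/38, 107/38) with r² = 7585/722.
The farthest remaining point (5, 5) is at distance² 5305/722 ≤ 7585/722.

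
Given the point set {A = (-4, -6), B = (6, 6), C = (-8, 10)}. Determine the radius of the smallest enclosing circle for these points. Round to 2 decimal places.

9.02

Side lengths²: AB² = 244, AC² = 272, BC² = 212.
Since AC² = 272 < 244 + 212 = 456, the triangle is acute, so the smallest enclosing circle is the circumcircle.
Circumcentre = (-32/13, 75/26), r² = 54961/676.
r = √(54961/676) ≈ 9.02.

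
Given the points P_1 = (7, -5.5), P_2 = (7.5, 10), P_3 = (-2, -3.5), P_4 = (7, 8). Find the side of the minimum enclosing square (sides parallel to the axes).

15.5

The bounding box has width 9.5 and height 15.5.
An axis-aligned square enclosing the set must have side ≥ max(width, height).
So the minimum side is max(9.5, 15.5) = 15.5.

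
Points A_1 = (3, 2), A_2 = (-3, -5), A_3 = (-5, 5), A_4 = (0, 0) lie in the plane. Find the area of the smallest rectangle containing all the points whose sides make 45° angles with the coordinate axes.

In coordinates u = x + y, v = x − y the rectangle is axis-aligned; the map (x,y)→(u,v) scales areas by 2.
u-values: 5, -8, 0, 0; range = 5 − (-8) = 13.
v-values: 1, 2, -10, 0; range = 2 − (-10) = 12.
Area = (13 × 12) / 2 = 78.

78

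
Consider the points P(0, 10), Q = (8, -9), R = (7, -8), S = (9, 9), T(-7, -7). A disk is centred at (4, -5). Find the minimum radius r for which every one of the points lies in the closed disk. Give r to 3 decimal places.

The required radius is the distance from (4, -5) to the farthest point.
Squared distances: 241, 32, 18, 221, 125.
Maximum is 241, attained at P.
r = √241 ≈ 15.524.

15.524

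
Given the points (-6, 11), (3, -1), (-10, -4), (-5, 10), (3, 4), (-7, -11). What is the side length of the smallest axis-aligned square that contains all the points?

The bounding box has width 13 and height 22.
An axis-aligned square enclosing the set must have side ≥ max(width, height).
So the minimum side is max(13, 22) = 22.

22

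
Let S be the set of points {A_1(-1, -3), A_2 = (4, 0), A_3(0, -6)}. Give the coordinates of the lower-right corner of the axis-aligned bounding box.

x-range [-1, 4], y-range [-6, 0].
The lower-right corner is (4, -6).

(4, -6)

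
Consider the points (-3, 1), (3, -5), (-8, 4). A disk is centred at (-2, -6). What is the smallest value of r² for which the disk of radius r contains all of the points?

The required radius is the distance from (-2, -6) to the farthest point.
Squared distances: 50, 26, 136.
Maximum is 136, attained at (-8, 4).

136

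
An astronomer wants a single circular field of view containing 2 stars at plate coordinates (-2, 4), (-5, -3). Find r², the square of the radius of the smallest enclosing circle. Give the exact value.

The smallest circle enclosing two points has them as diameter endpoints.
Centre = midpoint = (-3.5, 0.5); r² = |(-2, 4)−(-5, -3)|²/4 = 58/4 = 14.5.

14.5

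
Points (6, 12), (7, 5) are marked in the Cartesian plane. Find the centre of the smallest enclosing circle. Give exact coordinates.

The smallest circle enclosing two points has them as diameter endpoints.
Centre = midpoint = (6.5, 8.5); r² = |(6, 12)−(7, 5)|²/4 = 50/4 = 12.5.
Centre = (6.5, 8.5).

(6.5, 8.5)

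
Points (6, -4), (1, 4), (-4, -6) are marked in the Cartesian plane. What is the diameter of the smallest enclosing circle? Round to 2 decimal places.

11.95

Call the three points A, B, C in the order given.
Side lengths²: AB² = 89, AC² = 104, BC² = 125.
Since BC² = 125 < 104 + 89 = 193, the triangle is acute, so the smallest enclosing circle is the circumcircle.
Circumcentre = (7/18, -35/18), r² = 5785/162.
Diameter = 2r = 2√(5785/162) ≈ 11.95.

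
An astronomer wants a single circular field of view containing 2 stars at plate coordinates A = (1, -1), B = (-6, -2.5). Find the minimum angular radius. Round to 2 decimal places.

3.58

The smallest circle enclosing two points has them as diameter endpoints.
Centre = midpoint = (-2.5, -1.75); r² = |AB|²/4 = 51.25/4 = 12.8125.
r = √(12.8125) ≈ 3.58.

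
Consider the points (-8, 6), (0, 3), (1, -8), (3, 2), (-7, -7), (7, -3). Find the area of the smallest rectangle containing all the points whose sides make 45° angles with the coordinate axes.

In coordinates u = x + y, v = x − y the rectangle is axis-aligned; the map (x,y)→(u,v) scales areas by 2.
u-values: -2, 3, -7, 5, -14, 4; range = 5 − (-14) = 19.
v-values: -14, -3, 9, 1, 0, 10; range = 10 − (-14) = 24.
Area = (19 × 24) / 2 = 228.

228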